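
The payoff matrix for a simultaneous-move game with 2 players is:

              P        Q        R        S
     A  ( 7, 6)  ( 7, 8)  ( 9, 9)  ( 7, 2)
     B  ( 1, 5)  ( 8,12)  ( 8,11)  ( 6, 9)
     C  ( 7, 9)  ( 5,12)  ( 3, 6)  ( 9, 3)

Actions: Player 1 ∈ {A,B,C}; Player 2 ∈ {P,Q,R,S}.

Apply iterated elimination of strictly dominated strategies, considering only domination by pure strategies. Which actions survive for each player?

Survivors P1:{A,B} P2:{Q,R}

P2 drop P (Q beats it: A:8>6 B:12>5 C:12>9)
P2 drop S (Q beats it: A:8>2 B:12>9 C:12>3)
P1 drop C (A beats it: Q:7>5 R:9>3)
P1→{A,B} P2→{Q,R}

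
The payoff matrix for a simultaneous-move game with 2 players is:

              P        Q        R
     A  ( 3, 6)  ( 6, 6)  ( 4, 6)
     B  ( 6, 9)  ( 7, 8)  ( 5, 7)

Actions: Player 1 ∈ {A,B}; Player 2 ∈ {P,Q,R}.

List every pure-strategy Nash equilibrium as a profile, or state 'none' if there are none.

PSNE = {(B,P)}

(A,P): not NE [P1→B gives 6>3]
(A,Q): not NE [P1→B gives 7>6]
(A,R): not NE [P1→B gives 5>4]
(B,P): NE
(B,Q): not NE [P2→P gives 9>8]
(B,R): not NE [P2→P gives 9>7]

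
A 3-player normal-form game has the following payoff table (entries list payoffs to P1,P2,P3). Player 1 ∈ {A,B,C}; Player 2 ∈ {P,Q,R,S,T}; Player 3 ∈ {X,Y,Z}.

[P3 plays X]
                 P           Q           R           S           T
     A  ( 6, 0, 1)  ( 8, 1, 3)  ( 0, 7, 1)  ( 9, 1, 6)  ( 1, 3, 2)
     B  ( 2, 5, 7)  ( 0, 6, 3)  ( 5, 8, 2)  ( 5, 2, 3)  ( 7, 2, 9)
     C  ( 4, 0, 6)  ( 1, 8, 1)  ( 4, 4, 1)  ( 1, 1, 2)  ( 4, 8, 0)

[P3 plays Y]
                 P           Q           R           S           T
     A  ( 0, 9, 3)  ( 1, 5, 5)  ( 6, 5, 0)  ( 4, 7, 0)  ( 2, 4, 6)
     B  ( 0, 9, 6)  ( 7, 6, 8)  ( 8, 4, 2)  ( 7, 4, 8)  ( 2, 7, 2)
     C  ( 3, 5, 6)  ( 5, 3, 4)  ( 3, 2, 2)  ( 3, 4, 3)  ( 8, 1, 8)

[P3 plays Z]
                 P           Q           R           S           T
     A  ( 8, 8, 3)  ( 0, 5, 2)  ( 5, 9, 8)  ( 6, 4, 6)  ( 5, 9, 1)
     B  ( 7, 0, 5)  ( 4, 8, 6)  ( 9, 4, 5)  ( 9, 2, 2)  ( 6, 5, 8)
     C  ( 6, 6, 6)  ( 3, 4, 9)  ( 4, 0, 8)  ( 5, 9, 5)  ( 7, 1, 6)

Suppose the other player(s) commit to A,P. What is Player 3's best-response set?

P3 best: {Y,Z}

u_3(X vs A,P) = 1
u_3(Y vs A,P) = 3
u_3(Z vs A,P) = 3
max payoff 3 at {Y,Z}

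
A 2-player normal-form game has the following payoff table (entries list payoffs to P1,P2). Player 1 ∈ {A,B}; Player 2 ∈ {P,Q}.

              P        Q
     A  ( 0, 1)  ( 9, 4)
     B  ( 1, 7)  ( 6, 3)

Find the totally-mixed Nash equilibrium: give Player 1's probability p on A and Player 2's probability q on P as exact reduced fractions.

P1 indiff ⇒ q·0+(1-q)·9 = q·1+(1-q)·6 ⇒ q(-1) = (1-q)(-3) ⇒ q = 3/4
P2 indiff ⇒ p·1+(1-p)·7 = p·4+(1-p)·3 ⇒ p(-3) = (1-p)(-4) ⇒ p = 4/7

p=4/7, q=3/4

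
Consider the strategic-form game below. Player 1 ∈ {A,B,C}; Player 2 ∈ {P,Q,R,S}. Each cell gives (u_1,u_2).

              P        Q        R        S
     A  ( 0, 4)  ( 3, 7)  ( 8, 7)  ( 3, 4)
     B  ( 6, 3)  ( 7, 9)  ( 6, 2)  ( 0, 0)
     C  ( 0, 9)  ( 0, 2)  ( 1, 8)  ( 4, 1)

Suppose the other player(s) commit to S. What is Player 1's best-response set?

BR_1 = {C}

u_1(A vs S) = 3
u_1(B vs S) = 0
u_1(C vs S) = 4
max payoff 4 at {C}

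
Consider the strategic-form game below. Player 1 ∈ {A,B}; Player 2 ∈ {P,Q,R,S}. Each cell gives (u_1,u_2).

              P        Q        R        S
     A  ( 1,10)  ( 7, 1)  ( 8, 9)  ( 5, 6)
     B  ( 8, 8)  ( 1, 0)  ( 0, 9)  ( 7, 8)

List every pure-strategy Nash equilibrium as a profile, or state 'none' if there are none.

(A,P): not NE [P1→B gives 8>1]
(A,Q): not NE [P2→P gives 10>1]
(A,R): not NE [P2→P gives 10>9]
(A,S): not NE [P1→B gives 7>5; P2→P gives 10>6]
(B,P): not NE [P2→R gives 9>8]
(B,Q): not NE [P1→A gives 7>1; P2→R gives 9>0]
(B,R): not NE [P1→A gives 8>0]
(B,S): not NE [P2→R gives 9>8]

Equilibria: none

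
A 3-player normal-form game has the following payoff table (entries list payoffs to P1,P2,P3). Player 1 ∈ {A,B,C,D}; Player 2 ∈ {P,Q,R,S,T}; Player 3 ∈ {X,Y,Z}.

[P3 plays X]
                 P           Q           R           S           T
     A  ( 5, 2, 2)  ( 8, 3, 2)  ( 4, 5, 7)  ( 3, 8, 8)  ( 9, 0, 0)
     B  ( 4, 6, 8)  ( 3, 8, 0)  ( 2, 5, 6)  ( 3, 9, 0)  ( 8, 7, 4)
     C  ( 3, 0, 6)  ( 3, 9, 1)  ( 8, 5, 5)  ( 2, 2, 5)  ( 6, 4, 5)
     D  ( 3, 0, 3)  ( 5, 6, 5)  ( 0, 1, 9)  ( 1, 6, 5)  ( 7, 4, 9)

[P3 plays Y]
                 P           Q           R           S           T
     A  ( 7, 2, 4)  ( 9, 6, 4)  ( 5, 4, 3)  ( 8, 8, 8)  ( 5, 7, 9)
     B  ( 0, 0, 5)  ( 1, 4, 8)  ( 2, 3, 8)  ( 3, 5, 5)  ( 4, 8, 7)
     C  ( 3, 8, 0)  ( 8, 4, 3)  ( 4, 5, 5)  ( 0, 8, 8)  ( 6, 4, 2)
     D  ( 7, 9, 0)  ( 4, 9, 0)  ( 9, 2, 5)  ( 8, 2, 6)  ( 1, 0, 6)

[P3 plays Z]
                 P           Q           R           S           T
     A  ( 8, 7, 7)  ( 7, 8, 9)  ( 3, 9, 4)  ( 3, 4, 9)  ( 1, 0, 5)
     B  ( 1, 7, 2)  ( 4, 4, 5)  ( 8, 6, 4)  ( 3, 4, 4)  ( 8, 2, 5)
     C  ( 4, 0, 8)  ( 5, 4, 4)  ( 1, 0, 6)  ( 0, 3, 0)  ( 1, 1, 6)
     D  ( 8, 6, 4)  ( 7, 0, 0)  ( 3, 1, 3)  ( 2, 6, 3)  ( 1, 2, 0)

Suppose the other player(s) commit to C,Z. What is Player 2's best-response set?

u_2(P vs C,Z) = 0
u_2(Q vs C,Z) = 4
u_2(R vs C,Z) = 0
u_2(S vs C,Z) = 3
u_2(T vs C,Z) = 1
max payoff 4 at {Q}

BR_2 = {Q}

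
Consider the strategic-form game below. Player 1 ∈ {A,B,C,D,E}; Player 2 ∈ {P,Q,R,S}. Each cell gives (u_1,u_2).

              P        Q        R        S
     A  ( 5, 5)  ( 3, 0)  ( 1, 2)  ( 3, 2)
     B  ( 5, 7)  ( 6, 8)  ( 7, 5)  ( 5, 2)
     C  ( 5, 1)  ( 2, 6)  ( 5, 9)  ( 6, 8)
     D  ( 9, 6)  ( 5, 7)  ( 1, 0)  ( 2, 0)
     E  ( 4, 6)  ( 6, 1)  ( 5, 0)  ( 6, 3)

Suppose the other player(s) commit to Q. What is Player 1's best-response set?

u_1(A vs Q) = 3
u_1(B vs Q) = 6
u_1(C vs Q) = 2
u_1(D vs Q) = 5
u_1(E vs Q) = 6
max payoff 6 at {B,E}

argmax u_1 = {B,E}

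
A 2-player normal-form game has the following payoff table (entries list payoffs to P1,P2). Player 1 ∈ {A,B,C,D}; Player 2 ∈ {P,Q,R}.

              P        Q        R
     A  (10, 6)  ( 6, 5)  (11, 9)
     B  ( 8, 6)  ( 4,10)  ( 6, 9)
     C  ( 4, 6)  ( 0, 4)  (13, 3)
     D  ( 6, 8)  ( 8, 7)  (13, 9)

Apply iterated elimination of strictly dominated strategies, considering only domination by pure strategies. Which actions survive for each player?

Remaining: P1:{A,C,D} P2:{P,R}

P1 drop B (A beats it: P:10>8 Q:6>4 R:11>6)
P2 drop Q (P beats it: A:6>5 C:6>4 D:8>7)
P1→{A,C,D} P2→{P,R}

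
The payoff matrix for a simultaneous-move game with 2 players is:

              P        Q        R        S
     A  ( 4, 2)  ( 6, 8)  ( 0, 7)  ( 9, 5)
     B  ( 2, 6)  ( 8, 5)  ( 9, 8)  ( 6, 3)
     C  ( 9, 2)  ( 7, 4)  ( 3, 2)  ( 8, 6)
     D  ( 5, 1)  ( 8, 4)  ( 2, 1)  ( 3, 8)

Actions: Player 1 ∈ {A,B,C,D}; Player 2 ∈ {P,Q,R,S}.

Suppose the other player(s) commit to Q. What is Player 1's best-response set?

u_1(A vs Q) = 6
u_1(B vs Q) = 8
u_1(C vs Q) = 7
u_1(D vs Q) = 8
max payoff 8 at {B,D}

P1 best: {B,D}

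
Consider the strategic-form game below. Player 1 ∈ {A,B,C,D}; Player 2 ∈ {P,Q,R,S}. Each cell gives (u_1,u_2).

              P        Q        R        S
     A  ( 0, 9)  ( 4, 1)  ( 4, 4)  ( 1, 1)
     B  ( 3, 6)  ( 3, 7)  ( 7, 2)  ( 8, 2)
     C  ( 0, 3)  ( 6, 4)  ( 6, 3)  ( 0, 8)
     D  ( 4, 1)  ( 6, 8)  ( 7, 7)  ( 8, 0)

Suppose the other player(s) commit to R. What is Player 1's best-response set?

u_1(A vs R) = 4
u_1(B vs R) = 7
u_1(C vs R) = 6
u_1(D vs R) = 7
max payoff 7 at {B,D}

BR_1 = {B,D}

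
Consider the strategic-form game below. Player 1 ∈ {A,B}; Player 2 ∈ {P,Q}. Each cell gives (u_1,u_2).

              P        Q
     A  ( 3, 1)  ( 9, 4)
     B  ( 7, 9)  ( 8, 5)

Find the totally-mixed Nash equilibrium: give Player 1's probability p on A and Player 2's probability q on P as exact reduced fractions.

P1 indiff ⇒ q·3+(1-q)·9 = q·7+(1-q)·8 ⇒ q(-4) = (1-q)(-1) ⇒ q = 1/5
P2 indiff ⇒ p·1+(1-p)·9 = p·4+(1-p)·5 ⇒ p(-3) = (1-p)(-4) ⇒ p = 4/7

P1 mixes 4/7 on A; P2 mixes 1/5 on P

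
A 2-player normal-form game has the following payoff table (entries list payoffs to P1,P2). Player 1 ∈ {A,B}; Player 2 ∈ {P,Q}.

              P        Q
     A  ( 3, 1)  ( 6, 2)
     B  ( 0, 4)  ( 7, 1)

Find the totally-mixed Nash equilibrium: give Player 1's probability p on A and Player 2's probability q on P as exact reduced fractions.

P1 mixes 3/4 on A; P2 mixes 1/4 on P

P1 indiff ⇒ q·3+(1-q)·6 = q·0+(1-q)·7 ⇒ q(3) = (1-q)(1) ⇒ q = 1/4
P2 indiff ⇒ p·1+(1-p)·4 = p·2+(1-p)·1 ⇒ p(-1) = (1-p)(-3) ⇒ p = 3/4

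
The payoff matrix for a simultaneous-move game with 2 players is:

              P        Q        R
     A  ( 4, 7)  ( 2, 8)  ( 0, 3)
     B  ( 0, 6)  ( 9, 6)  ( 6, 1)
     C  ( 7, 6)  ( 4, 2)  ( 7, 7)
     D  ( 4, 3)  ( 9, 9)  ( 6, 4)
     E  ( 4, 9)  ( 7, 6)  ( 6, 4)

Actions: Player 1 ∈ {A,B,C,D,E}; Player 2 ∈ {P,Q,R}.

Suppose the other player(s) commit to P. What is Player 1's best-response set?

u_1(A vs P) = 4
u_1(B vs P) = 0
u_1(C vs P) = 7
u_1(D vs P) = 4
u_1(E vs P) = 4
max payoff 7 at {C}

argmax u_1 = {C}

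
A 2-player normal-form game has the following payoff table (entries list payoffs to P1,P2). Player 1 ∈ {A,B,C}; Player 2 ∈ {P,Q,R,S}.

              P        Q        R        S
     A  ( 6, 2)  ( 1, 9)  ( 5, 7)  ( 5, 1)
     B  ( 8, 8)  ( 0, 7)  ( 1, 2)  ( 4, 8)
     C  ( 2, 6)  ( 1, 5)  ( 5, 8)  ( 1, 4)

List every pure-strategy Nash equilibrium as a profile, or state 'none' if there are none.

PSNE = {(A,Q), (B,P), (C,R)}

(A,P): not NE [P1→B gives 8>6; P2→Q gives 9>2]
(A,Q): NE
(A,R): not NE [P2→Q gives 9>7]
(A,S): not NE [P2→Q gives 9>1]
(B,P): NE
(B,Q): not NE [P1→C gives 1>0; P2→S gives 8>7]
(B,R): not NE [P1→C gives 5>1; P2→S gives 8>2]
(B,S): not NE [P1→A gives 5>4]
(C,P): not NE [P1→B gives 8>2; P2→R gives 8>6]
(C,Q): not NE [P2→R gives 8>5]
(C,R): NE
(C,S): not NE [P1→A gives 5>1; P2→R gives 8>4]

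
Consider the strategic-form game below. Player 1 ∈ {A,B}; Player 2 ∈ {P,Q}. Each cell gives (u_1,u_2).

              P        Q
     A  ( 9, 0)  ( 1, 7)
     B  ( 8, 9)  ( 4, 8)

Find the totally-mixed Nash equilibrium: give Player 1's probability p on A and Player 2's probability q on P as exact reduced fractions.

(p,q) = (1/8, 3/4)

P1 indiff ⇒ q·9+(1-q)·1 = q·8+(1-q)·4 ⇒ q(1) = (1-q)(3) ⇒ q = 3/4
P2 indiff ⇒ p·0+(1-p)·9 = p·7+(1-p)·8 ⇒ p(-7) = (1-p)(-1) ⇒ p = 1/8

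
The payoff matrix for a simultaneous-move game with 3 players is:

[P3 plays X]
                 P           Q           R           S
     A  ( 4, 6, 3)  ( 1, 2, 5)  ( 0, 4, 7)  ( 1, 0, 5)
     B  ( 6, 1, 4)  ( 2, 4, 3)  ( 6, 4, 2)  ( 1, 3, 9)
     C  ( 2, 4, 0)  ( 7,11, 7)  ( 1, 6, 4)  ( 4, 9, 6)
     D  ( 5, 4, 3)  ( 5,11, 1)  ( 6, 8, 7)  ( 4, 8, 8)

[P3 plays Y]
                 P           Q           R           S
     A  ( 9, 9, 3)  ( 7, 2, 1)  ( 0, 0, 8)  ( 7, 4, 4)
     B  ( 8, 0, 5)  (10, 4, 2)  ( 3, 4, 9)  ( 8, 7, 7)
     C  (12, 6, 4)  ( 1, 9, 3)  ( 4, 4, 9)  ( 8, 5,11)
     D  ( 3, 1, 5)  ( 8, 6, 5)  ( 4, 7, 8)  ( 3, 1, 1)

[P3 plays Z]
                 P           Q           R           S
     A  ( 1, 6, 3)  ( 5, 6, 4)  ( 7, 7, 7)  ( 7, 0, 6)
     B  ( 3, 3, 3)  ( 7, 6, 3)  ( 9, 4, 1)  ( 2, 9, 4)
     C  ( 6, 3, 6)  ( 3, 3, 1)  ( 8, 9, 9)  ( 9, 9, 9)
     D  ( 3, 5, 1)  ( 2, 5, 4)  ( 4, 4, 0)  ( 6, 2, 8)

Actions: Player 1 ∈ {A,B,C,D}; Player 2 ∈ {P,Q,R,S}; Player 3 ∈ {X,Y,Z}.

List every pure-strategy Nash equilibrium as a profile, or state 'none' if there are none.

(A,P,X): not NE [P1→B gives 6>4]
(A,P,Y): not NE [P1→C gives 12>9]
(A,P,Z): not NE [P1→C gives 6>1; P2→R gives 7>6]
(A,Q,X): not NE [P1→C gives 7>1; P2→P gives 6>2]
(A,Q,Y): not NE [P1→B gives 10>7; P2→P gives 9>2; P3→X gives 5>1]
(A,Q,Z): not NE [P1→B gives 7>5; P2→R gives 7>6; P3→X gives 5>4]
(A,R,X): not NE [P1→D gives 6>0; P2→P gives 6>4; P3→Y gives 8>7]
(A,R,Y): not NE [P1→D gives 4>0; P2→P gives 9>0]
(A,R,Z): not NE [P1→B gives 9>7; P3→Y gives 8>7]
(A,S,X): not NE [P1→D gives 4>1; P2→P gives 6>0; P3→Z gives 6>5]
(A,S,Y): not NE [P1→C gives 8>7; P2→P gives 9>4; P3→Z gives 6>4]
(A,S,Z): not NE [P1→C gives 9>7; P2→R gives 7>0]
(B,P,X): not NE [P2→R gives 4>1; P3→Y gives 5>4]
(B,P,Y): not NE [P1→C gives 12>8; P2→S gives 7>0]
(B,P,Z): not NE [P1→C gives 6>3; P2→S gives 9>3; P3→Y gives 5>3]
(B,Q,X): not NE [P1→C gives 7>2]
(B,Q,Y): not NE [P2→S gives 7>4; P3→Z gives 3>2]
(B,Q,Z): not NE [P2→S gives 9>6]
(B,R,X): not NE [P3→Y gives 9>2]
(B,R,Y): not NE [P1→D gives 4>3; P2→S gives 7>4]
(B,R,Z): not NE [P2→S gives 9>4; P3→Y gives 9>1]
(B,S,X): not NE [P1→D gives 4>1; P2→R gives 4>3]
(B,S,Y): not NE [P3→X gives 9>7]
(B,S,Z): not NE [P1→C gives 9>2; P3→X gives 9>4]
(C,P,X): not NE [P1→B gives 6>2; P2→Q gives 11>4; P3→Z gives 6>0]
(C,P,Y): not NE [P2→Q gives 9>6; P3→Z gives 6>4]
(C,P,Z): not NE [P2→S gives 9>3]
(C,Q,X): NE
(C,Q,Y): not NE [P1→B gives 10>1; P3→X gives 7>3]
(C,Q,Z): not NE [P1→B gives 7>3; P2→S gives 9>3; P3→X gives 7>1]
(C,R,X): not NE [P1→D gives 6>1; P2→Q gives 11>6; P3→Z gives 9>4]
(C,R,Y): not NE [P2→Q gives 9>4]
(C,R,Z): not NE [P1→B gives 9>8]
(C,S,X): not NE [P2→Q gives 11>9; P3→Y gives 11>6]
(C,S,Y): not NE [P2→Q gives 9>5]
(C,S,Z): not NE [P3→Y gives 11>9]
(D,P,X): not NE [P1→B gives 6>5; P2→Q gives 11>4; P3→Y gives 5>3]
(D,P,Y): not NE [P1→C gives 12>3; P2→R gives 7>1]
(D,P,Z): not NE [P1→C gives 6>3; P3→Y gives 5>1]
(D,Q,X): not NE [P1→C gives 7>5; P3→Y gives 5>1]
(D,Q,Y): not NE [P1→B gives 10>8; P2→R gives 7>6]
(D,Q,Z): not NE [P1→B gives 7>2; P3→Y gives 5>4]
(D,R,X): not NE [P2→Q gives 11>8; P3→Y gives 8>7]
(D,R,Y): NE
(D,R,Z): not NE [P1→B gives 9>4; P2→Q gives 5>4; P3→Y gives 8>0]
(D,S,X): not NE [P2→Q gives 11>8]
(D,S,Y): not NE [P1→C gives 8>3; P2→R gives 7>1; P3→Z gives 8>1]
(D,S,Z): not NE [P1→C gives 9>6; P2→Q gives 5>2]

Nash profiles: (C,Q,X), (D,R,Y)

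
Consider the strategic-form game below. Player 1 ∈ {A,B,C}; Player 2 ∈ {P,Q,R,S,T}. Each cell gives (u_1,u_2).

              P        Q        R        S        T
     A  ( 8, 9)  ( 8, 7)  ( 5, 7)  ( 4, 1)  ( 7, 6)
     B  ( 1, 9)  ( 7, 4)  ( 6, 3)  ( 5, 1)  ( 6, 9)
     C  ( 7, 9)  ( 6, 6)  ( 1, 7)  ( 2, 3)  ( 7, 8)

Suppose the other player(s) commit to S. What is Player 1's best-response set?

argmax u_1 = {B}

u_1(A vs S) = 4
u_1(B vs S) = 5
u_1(C vs S) = 2
max payoff 5 at {B}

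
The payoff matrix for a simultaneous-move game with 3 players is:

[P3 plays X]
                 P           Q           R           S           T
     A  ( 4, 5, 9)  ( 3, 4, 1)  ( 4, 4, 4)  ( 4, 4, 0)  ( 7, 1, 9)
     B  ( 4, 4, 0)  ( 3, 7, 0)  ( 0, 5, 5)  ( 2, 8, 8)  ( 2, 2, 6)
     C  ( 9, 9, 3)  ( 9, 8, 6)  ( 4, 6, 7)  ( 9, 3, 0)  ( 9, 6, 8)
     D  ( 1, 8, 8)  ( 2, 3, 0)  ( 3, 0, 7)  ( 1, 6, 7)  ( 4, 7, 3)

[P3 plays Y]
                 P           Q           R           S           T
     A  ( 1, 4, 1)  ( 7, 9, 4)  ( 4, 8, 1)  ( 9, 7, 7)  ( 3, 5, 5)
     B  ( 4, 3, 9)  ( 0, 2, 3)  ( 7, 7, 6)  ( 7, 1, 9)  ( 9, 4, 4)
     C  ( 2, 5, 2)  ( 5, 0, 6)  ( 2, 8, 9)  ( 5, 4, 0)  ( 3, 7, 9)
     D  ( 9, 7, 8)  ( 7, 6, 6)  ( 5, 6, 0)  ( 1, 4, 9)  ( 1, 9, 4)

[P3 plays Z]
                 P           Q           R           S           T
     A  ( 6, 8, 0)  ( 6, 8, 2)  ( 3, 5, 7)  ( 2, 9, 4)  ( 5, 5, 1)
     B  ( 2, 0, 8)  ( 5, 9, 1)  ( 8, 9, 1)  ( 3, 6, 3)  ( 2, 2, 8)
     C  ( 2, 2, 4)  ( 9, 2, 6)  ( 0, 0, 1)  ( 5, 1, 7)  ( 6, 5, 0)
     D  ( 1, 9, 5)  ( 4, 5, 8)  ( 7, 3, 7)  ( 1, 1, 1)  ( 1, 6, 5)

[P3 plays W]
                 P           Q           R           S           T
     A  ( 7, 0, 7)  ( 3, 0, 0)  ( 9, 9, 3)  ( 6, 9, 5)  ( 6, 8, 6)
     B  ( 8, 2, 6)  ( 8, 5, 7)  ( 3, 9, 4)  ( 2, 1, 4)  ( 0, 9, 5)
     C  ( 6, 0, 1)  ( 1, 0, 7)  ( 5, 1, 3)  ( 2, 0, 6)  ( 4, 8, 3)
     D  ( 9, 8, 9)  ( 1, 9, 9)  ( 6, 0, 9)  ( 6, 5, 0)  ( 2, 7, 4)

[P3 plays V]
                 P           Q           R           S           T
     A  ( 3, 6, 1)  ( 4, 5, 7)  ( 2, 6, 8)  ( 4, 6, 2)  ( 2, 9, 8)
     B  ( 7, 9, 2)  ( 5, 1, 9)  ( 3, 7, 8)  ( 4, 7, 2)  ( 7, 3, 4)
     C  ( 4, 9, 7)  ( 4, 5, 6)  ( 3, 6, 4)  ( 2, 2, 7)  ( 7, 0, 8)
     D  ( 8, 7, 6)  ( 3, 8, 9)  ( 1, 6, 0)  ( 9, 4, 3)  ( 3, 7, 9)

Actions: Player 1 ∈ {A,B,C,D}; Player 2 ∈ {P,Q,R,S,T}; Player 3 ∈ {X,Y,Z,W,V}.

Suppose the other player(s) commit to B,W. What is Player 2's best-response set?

argmax u_2 = {R,T}

u_2(P vs B,W) = 2
u_2(Q vs B,W) = 5
u_2(R vs B,W) = 9
u_2(S vs B,W) = 1
u_2(T vs B,W) = 9
max payoff 9 at {R,T}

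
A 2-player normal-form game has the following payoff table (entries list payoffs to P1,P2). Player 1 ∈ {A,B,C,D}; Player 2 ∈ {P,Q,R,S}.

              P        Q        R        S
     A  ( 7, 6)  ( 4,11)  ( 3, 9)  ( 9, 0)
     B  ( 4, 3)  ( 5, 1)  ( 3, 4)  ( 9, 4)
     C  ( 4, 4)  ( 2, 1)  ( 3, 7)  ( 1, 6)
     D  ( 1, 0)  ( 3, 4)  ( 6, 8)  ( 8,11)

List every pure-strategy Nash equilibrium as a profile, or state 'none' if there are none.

PSNE = {(B,S)}

(A,P): not NE [P2→Q gives 11>6]
(A,Q): not NE [P1→B gives 5>4]
(A,R): not NE [P1→D gives 6>3; P2→Q gives 11>9]
(A,S): not NE [P2→Q gives 11>0]
(B,P): not NE [P1→A gives 7>4; P2→S gives 4>3]
(B,Q): not NE [P2→S gives 4>1]
(B,R): not NE [P1→D gives 6>3]
(B,S): NE
(C,P): not NE [P1→A gives 7>4; P2→R gives 7>4]
(C,Q): not NE [P1→B gives 5>2; P2→R gives 7>1]
(C,R): not NE [P1→D gives 6>3]
(C,S): not NE [P1→B gives 9>1; P2→R gives 7>6]
(D,P): not NE [P1→A gives 7>1; P2→S gives 11>0]
(D,Q): not NE [P1→B gives 5>3; P2→S gives 11>4]
(D,R): not NE [P2→S gives 11>8]
(D,S): not NE [P1→B gives 9>8]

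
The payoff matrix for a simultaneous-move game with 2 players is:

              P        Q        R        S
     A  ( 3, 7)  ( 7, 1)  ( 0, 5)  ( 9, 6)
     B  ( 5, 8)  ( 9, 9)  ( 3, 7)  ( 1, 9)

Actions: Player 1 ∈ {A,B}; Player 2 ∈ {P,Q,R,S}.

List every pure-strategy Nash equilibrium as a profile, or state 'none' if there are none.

(A,P): not NE [P1→B gives 5>3]
(A,Q): not NE [P1→B gives 9>7; P2→P gives 7>1]
(A,R): not NE [P1→B gives 3>0; P2→P gives 7>5]
(A,S): not NE [P2→P gives 7>6]
(B,P): not NE [P2→S gives 9>8]
(B,Q): NE
(B,R): not NE [P2→S gives 9>7]
(B,S): not NE [P1→A gives 9>1]

NE set: (B,Q)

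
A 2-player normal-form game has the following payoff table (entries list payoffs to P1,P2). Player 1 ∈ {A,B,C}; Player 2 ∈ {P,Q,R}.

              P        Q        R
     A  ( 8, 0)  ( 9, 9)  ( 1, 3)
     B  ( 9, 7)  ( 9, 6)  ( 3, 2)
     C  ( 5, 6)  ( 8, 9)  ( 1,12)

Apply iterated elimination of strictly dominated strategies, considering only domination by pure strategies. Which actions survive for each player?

P1 drop C (B beats it: P:9>5 Q:9>8 R:3>1)
P2 drop R (Q beats it: A:9>3 B:6>2)
P1→{A,B} P2→{P,Q}

IESDS → P1:{A,B} P2:{P,Q}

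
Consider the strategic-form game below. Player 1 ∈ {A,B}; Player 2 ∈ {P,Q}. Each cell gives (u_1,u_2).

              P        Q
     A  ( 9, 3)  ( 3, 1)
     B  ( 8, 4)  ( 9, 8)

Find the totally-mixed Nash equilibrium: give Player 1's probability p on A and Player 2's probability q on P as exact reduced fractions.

P1 indiff ⇒ q·9+(1-q)·3 = q·8+(1-q)·9 ⇒ q(1) = (1-q)(6) ⇒ q = 6/7
P2 indiff ⇒ p·3+(1-p)·4 = p·1+(1-p)·8 ⇒ p(2) = (1-p)(4) ⇒ p = 2/3

(p,q) = (2/3, 6/7)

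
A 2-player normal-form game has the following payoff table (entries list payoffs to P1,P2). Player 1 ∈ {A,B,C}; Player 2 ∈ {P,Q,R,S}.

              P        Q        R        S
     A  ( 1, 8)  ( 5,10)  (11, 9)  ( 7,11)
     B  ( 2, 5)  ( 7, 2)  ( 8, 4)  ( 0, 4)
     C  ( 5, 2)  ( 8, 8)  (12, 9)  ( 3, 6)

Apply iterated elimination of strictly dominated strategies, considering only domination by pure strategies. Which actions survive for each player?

Remaining: P1:{A,C} P2:{Q,R,S}

P1 drop B (C beats it: P:5>2 Q:8>7 R:12>8 S:3>0)
P2 drop P (Q beats it: A:10>8 C:8>2)
P1→{A,C} P2→{Q,R,S}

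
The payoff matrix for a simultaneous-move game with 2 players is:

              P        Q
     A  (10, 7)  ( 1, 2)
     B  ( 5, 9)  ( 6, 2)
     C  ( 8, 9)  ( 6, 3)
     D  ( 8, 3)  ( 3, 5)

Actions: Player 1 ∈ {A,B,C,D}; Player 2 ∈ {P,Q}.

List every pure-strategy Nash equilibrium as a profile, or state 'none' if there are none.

Nash profiles: (A,P)

(A,P): NE
(A,Q): not NE [P1→C gives 6>1; P2→P gives 7>2]
(B,P): not NE [P1→A gives 10>5]
(B,Q): not NE [P2→P gives 9>2]
(C,P): not NE [P1→A gives 10>8]
(C,Q): not NE [P2→P gives 9>3]
(D,P): not NE [P1→A gives 10>8; P2→Q gives 5>3]
(D,Q): not NE [P1→C gives 6>3]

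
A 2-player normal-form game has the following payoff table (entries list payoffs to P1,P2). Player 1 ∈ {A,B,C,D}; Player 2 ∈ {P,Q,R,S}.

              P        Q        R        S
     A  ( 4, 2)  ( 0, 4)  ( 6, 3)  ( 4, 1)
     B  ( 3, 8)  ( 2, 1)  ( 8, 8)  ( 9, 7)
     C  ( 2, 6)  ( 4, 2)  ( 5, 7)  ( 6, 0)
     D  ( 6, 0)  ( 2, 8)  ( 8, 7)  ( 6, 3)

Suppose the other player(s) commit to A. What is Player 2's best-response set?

u_2(P vs A) = 2
u_2(Q vs A) = 4
u_2(R vs A) = 3
u_2(S vs A) = 1
max payoff 4 at {Q}

argmax u_2 = {Q}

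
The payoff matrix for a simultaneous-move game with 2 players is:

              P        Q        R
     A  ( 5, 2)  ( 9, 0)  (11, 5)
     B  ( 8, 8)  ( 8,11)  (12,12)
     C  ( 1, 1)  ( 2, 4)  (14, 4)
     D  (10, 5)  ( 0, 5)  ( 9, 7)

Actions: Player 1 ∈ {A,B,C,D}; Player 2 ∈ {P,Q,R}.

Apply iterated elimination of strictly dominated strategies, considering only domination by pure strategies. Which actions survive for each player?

P2 drop P (R beats it: A:5>2 B:12>8 C:4>1 D:7>5)
P1 drop D (A beats it: Q:9>0 R:11>9)
P1→{A,B,C} P2→{Q,R}

IESDS → P1:{A,B,C} P2:{Q,R}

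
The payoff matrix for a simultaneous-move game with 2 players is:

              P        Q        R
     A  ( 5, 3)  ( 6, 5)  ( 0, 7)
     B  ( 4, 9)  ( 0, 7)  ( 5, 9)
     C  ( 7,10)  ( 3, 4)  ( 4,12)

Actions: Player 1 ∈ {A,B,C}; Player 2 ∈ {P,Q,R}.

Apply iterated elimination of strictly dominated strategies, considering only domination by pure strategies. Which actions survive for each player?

Survivors P1:{B,C} P2:{P,R}

P2 drop Q (R beats it: A:7>5 B:9>7 C:12>4)
P1 drop A (C beats it: P:7>5 R:4>0)
P1→{B,C} P2→{P,R}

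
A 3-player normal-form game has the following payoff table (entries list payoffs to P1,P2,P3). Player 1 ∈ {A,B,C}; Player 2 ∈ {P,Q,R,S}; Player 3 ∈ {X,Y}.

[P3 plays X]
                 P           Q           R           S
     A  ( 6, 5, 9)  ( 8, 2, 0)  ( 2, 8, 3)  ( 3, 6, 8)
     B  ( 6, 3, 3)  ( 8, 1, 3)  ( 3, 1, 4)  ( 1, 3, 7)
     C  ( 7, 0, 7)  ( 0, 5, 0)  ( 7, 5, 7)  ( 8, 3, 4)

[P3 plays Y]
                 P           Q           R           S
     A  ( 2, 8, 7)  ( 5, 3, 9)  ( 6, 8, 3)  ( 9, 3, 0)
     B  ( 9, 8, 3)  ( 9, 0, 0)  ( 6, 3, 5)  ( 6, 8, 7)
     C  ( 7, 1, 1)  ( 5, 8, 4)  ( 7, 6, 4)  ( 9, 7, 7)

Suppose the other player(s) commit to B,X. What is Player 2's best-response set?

u_2(P vs B,X) = 3
u_2(Q vs B,X) = 1
u_2(R vs B,X) = 1
u_2(S vs B,X) = 3
max payoff 3 at {P,S}

P2 best: {P,S}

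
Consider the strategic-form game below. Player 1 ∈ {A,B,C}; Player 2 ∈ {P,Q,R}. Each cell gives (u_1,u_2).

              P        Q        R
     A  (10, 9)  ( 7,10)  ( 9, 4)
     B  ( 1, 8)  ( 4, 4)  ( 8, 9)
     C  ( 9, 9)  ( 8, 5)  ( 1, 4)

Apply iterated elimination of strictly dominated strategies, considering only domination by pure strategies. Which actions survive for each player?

Survivors P1:{A,C} P2:{P,Q}

P1 drop B (A beats it: P:10>1 Q:7>4 R:9>8)
P2 drop R (P beats it: A:9>4 C:9>4)
P1→{A,C} P2→{P,Q}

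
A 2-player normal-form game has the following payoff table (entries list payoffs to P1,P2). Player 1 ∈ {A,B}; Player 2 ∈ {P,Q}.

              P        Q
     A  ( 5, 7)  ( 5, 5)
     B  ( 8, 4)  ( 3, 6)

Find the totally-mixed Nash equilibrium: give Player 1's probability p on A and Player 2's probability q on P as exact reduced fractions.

p=1/2, q=2/5

P1 indiff ⇒ q·5+(1-q)·5 = q·8+(1-q)·3 ⇒ q(-3) = (1-q)(-2) ⇒ q = 2/5
P2 indiff ⇒ p·7+(1-p)·4 = p·5+(1-p)·6 ⇒ p(2) = (1-p)(2) ⇒ p = 1/2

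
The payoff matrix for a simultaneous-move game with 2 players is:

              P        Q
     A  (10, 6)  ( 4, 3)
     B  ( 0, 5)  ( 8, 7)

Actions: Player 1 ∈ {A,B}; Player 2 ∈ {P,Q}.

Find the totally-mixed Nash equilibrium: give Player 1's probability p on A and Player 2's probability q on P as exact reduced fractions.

p=2/5, q=2/7

P1 indiff ⇒ q·10+(1-q)·4 = q·0+(1-q)·8 ⇒ q(10) = (1-q)(4) ⇒ q = 2/7
P2 indiff ⇒ p·6+(1-p)·5 = p·3+(1-p)·7 ⇒ p(3) = (1-p)(2) ⇒ p = 2/5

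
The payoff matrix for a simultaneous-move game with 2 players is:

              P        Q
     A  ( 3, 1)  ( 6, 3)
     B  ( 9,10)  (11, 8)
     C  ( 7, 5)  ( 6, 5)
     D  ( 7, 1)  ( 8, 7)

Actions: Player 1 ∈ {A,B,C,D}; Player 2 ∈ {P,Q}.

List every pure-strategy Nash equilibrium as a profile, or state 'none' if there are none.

Nash profiles: (B,P)

(A,P): not NE [P1→B gives 9>3; P2→Q gives 3>1]
(A,Q): not NE [P1→B gives 11>6]
(B,P): NE
(B,Q): not NE [P2→P gives 10>8]
(C,P): not NE [P1→B gives 9>7]
(C,Q): not NE [P1→B gives 11>6]
(D,P): not NE [P1→B gives 9>7; P2→Q gives 7>1]
(D,Q): not NE [P1→B gives 11>8]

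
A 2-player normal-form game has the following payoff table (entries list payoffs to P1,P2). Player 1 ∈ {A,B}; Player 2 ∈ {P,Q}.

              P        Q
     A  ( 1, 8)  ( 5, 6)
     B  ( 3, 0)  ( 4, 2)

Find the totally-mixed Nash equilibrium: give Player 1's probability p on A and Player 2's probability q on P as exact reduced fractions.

P1 indiff ⇒ q·1+(1-q)·5 = q·3+(1-q)·4 ⇒ q(-2) = (1-q)(-1) ⇒ q = 1/3
P2 indiff ⇒ p·8+(1-p)·0 = p·6+(1-p)·2 ⇒ p(2) = (1-p)(2) ⇒ p = 1/2

p=1/2, q=1/3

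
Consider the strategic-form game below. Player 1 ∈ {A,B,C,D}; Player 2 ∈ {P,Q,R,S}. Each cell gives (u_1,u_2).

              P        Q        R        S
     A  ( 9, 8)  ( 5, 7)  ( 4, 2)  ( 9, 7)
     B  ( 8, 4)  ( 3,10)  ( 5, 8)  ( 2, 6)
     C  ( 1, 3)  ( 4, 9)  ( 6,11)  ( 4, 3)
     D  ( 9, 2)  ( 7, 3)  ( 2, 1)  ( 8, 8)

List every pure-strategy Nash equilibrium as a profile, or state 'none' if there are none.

(A,P): NE
(A,Q): not NE [P1→D gives 7>5; P2→P gives 8>7]
(A,R): not NE [P1→C gives 6>4; P2→P gives 8>2]
(A,S): not NE [P2→P gives 8>7]
(B,P): not NE [P1→D gives 9>8; P2→Q gives 10>4]
(B,Q): not NE [P1→D gives 7>3]
(B,R): not NE [P1→C gives 6>5; P2→Q gives 10>8]
(B,S): not NE [P1→A gives 9>2; P2→Q gives 10>6]
(C,P): not NE [P1→D gives 9>1; P2→R gives 11>3]
(C,Q): not NE [P1→D gives 7>4; P2→R gives 11>9]
(C,R): NE
(C,S): not NE [P1→A gives 9>4; P2→R gives 11>3]
(D,P): not NE [P2→S gives 8>2]
(D,Q): not NE [P2→S gives 8>3]
(D,R): not NE [P1→C gives 6>2; P2→S gives 8>1]
(D,S): not NE [P1→A gives 9>8]

Nash profiles: (A,P), (C,R)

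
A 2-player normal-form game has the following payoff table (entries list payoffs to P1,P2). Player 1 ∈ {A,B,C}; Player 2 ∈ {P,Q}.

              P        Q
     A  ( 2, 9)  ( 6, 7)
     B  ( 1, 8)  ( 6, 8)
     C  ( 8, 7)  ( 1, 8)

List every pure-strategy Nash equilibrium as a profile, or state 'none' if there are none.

NE set: (B,Q)

(A,P): not NE [P1→C gives 8>2]
(A,Q): not NE [P2→P gives 9>7]
(B,P): not NE [P1→C gives 8>1]
(B,Q): NE
(C,P): not NE [P2→Q gives 8>7]
(C,Q): not NE [P1→B gives 6>1]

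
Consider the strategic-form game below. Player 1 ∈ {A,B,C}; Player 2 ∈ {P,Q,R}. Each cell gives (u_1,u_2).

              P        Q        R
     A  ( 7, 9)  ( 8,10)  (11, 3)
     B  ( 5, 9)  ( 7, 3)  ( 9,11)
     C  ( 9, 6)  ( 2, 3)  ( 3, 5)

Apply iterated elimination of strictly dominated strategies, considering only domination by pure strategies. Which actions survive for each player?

P1 drop B (A beats it: P:7>5 Q:8>7 R:11>9)
P2 drop R (P beats it: A:9>3 C:6>5)
P1→{A,C} P2→{P,Q}

Survivors P1:{A,C} P2:{P,Q}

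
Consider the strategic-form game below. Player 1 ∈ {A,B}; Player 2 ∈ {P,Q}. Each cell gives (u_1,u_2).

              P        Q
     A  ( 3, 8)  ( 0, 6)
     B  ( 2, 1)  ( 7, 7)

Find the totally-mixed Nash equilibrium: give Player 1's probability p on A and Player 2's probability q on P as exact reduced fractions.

p=3/4, q=7/8

P1 indiff ⇒ q·3+(1-q)·0 = q·2+(1-q)·7 ⇒ q(1) = (1-q)(7) ⇒ q = 7/8
P2 indiff ⇒ p·8+(1-p)·1 = p·6+(1-p)·7 ⇒ p(2) = (1-p)(6) ⇒ p = 3/4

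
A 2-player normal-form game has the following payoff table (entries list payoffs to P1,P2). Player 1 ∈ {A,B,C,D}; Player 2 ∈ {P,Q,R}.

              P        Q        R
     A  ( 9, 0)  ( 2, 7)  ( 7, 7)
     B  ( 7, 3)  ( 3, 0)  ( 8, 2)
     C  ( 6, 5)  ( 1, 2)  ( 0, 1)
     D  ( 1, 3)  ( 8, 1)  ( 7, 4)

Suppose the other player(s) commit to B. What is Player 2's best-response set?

u_2(P vs B) = 3
u_2(Q vs B) = 0
u_2(R vs B) = 2
max payoff 3 at {P}

P2 best: {P}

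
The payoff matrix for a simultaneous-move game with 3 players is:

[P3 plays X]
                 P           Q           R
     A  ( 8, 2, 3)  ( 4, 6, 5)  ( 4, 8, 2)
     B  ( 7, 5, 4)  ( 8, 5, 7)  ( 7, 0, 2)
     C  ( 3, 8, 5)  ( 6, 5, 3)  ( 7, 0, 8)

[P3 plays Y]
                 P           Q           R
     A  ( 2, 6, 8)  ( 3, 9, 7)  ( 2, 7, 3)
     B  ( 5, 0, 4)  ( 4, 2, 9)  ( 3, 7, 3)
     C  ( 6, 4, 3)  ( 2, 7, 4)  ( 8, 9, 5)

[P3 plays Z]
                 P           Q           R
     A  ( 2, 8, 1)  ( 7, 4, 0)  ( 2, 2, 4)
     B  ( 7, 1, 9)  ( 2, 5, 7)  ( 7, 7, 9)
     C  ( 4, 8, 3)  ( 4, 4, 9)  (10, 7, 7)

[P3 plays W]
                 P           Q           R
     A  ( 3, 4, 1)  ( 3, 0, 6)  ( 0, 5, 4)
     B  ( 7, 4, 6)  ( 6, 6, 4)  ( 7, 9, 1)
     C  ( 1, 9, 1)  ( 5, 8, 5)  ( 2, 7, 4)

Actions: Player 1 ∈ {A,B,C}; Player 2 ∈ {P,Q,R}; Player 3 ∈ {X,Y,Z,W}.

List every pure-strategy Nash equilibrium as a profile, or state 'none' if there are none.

No pure NE.

(A,P,X): not NE [P2→R gives 8>2; P3→Y gives 8>3]
(A,P,Y): not NE [P1→C gives 6>2; P2→Q gives 9>6]
(A,P,Z): not NE [P1→B gives 7>2; P3→Y gives 8>1]
(A,P,W): not NE [P1→B gives 7>3; P2→R gives 5>4; P3→Y gives 8>1]
(A,Q,X): not NE [P1→B gives 8>4; P2→R gives 8>6; P3→Y gives 7>5]
(A,Q,Y): not NE [P1→B gives 4>3]
(A,Q,Z): not NE [P2→P gives 8>4; P3→Y gives 7>0]
(A,Q,W): not NE [P1→B gives 6>3; P2→R gives 5>0; P3→Y gives 7>6]
(A,R,X): not NE [P1→C gives 7>4; P3→W gives 4>2]
(A,R,Y): not NE [P1→C gives 8>2; P2→Q gives 9>7; P3→W gives 4>3]
(A,R,Z): not NE [P1→C gives 10>2; P2→P gives 8>2]
(A,R,W): not NE [P1→B gives 7>0]
(B,P,X): not NE [P1→A gives 8>7; P3→Z gives 9>4]
(B,P,Y): not NE [P1→C gives 6>5; P2→R gives 7>0; P3→Z gives 9>4]
(B,P,Z): not NE [P2→R gives 7>1]
(B,P,W): not NE [P2→R gives 9>4; P3→Z gives 9>6]
(B,Q,X): not NE [P3→Y gives 9>7]
(B,Q,Y): not NE [P2→R gives 7>2]
(B,Q,Z): not NE [P1→A gives 7>2; P2→R gives 7>5; P3→Y gives 9>7]
(B,Q,W): not NE [P2→R gives 9>6; P3→Y gives 9>4]
(B,R,X): not NE [P2→Q gives 5>0; P3→Z gives 9>2]
(B,R,Y): not NE [P1→C gives 8>3; P3→Z gives 9>3]
(B,R,Z): not NE [P1→C gives 10>7]
(B,R,W): not NE [P3→Z gives 9>1]
(C,P,X): not NE [P1→A gives 8>3]
(C,P,Y): not NE [P2→R gives 9>4; P3→X gives 5>3]
(C,P,Z): not NE [P1→B gives 7>4; P3→X gives 5>3]
(C,P,W): not NE [P1→B gives 7>1; P3→X gives 5>1]
(C,Q,X): not NE [P1→B gives 8>6; P2→P gives 8>5; P3→Z gives 9>3]
(C,Q,Y): not NE [P1→B gives 4>2; P2→R gives 9>7; P3→Z gives 9>4]
(C,Q,Z): not NE [P1→A gives 7>4; P2→P gives 8>4]
(C,Q,W): not NE [P1→B gives 6>5; P2→P gives 9>8; P3→Z gives 9>5]
(C,R,X): not NE [P2→P gives 8>0]
(C,R,Y): not NE [P3→X gives 8>5]
(C,R,Z): not NE [P2→P gives 8>7; P3→X gives 8>7]
(C,R,W): not NE [P1→B gives 7>2; P2→P gives 9>7; P3→X gives 8>4]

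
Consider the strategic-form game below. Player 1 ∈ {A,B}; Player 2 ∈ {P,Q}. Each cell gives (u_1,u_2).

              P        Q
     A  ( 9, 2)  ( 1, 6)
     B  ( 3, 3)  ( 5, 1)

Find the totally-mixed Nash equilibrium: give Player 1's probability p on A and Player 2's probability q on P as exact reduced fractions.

P1 indiff ⇒ q·9+(1-q)·1 = q·3+(1-q)·5 ⇒ q(6) = (1-q)(4) ⇒ q = 2/5
P2 indiff ⇒ p·2+(1-p)·3 = p·6+(1-p)·1 ⇒ p(-4) = (1-p)(-2) ⇒ p = 1/3

p=1/3, q=2/5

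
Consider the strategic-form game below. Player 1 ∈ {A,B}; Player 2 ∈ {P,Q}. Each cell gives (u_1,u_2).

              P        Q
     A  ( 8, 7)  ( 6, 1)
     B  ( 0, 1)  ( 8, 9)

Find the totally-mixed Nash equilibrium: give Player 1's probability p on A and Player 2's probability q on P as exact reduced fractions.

P1 indiff ⇒ q·8+(1-q)·6 = q·0+(1-q)·8 ⇒ q(8) = (1-q)(2) ⇒ q = 1/5
P2 indiff ⇒ p·7+(1-p)·1 = p·1+(1-p)·9 ⇒ p(6) = (1-p)(8) ⇒ p = 4/7

(p,q) = (4/7, 1/5)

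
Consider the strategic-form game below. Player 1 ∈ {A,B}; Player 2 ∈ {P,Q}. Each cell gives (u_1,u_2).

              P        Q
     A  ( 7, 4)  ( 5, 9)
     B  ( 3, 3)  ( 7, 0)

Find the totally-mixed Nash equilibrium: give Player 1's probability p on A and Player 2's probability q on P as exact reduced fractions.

(p,q) = (3/8, 1/3)

P1 indiff ⇒ q·7+(1-q)·5 = q·3+(1-q)·7 ⇒ q(4) = (1-q)(2) ⇒ q = 1/3
P2 indiff ⇒ p·4+(1-p)·3 = p·9+(1-p)·0 ⇒ p(-5) = (1-p)(-3) ⇒ p = 3/8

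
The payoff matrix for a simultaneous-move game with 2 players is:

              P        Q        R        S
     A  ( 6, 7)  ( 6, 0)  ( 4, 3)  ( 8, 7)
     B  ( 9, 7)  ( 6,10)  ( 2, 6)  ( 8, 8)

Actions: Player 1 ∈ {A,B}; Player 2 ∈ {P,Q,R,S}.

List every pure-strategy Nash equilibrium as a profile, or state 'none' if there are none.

PSNE = {(A,S), (B,Q)}

(A,P): not NE [P1→B gives 9>6]
(A,Q): not NE [P2→S gives 7>0]
(A,R): not NE [P2→S gives 7>3]
(A,S): NE
(B,P): not NE [P2→Q gives 10>7]
(B,Q): NE
(B,R): not NE [P1→A gives 4>2; P2→Q gives 10>6]
(B,S): not NE [P2→Q gives 10>8]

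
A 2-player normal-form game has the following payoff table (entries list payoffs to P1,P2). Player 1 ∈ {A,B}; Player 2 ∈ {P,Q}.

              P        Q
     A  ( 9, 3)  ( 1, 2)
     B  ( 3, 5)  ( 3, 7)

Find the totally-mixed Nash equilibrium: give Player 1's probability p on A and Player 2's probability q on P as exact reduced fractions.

P1 indiff ⇒ q·9+(1-q)·1 = q·3+(1-q)·3 ⇒ q(6) = (1-q)(2) ⇒ q = 1/4
P2 indiff ⇒ p·3+(1-p)·5 = p·2+(1-p)·7 ⇒ p(1) = (1-p)(2) ⇒ p = 2/3

P1 mixes 2/3 on A; P2 mixes 1/4 on P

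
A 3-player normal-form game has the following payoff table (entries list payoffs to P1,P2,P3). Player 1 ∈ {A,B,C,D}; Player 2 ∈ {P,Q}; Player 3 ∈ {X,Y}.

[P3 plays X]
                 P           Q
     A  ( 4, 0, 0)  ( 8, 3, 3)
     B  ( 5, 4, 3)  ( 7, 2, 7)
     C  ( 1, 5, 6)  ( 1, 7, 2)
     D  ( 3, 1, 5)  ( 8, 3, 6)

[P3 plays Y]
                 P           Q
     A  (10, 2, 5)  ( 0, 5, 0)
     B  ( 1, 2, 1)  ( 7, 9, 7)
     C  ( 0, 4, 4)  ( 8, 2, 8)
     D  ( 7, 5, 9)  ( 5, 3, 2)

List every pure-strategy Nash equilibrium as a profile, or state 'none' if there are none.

NE set: (A,Q,X), (B,P,X), (D,Q,X)

(A,P,X): not NE [P1→B gives 5>4; P2→Q gives 3>0; P3→Y gives 5>0]
(A,P,Y): not NE [P2→Q gives 5>2]
(A,Q,X): NE
(A,Q,Y): not NE [P1→C gives 8>0; P3→X gives 3>0]
(B,P,X): NE
(B,P,Y): not NE [P1→A gives 10>1; P2→Q gives 9>2; P3→X gives 3>1]
(B,Q,X): not NE [P1→D gives 8>7; P2→P gives 4>2]
(B,Q,Y): not NE [P1→C gives 8>7]
(C,P,X): not NE [P1→B gives 5>1; P2→Q gives 7>5]
(C,P,Y): not NE [P1→A gives 10>0; P3→X gives 6>4]
(C,Q,X): not NE [P1→D gives 8>1; P3→Y gives 8>2]
(C,Q,Y): not NE [P2→P gives 4>2]
(D,P,X): not NE [P1→B gives 5>3; P2→Q gives 3>1; P3→Y gives 9>5]
(D,P,Y): not NE [P1→A gives 10>7]
(D,Q,X): NE
(D,Q,Y): not NE [P1→C gives 8>5; P2→P gives 5>3; P3→X gives 6>2]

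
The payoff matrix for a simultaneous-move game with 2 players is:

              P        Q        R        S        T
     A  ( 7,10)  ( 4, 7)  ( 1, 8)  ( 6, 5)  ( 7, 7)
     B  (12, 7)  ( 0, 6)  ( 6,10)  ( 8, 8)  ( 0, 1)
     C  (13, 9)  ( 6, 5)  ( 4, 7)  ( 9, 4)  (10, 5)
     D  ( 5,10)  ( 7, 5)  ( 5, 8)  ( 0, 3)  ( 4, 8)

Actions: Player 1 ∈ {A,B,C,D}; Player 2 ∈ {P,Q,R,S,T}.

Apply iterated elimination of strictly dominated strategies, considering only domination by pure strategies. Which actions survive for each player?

P1 drop A (C beats it: P:13>7 Q:6>4 R:4>1 S:9>6 T:10>7)
P2 drop Q (P beats it: B:7>6 C:9>5 D:10>5)
P2 drop S (R beats it: B:10>8 C:7>4 D:8>3)
P2 drop T (P beats it: B:7>1 C:9>5 D:10>8)
P1 drop D (B beats it: P:12>5 R:6>5)
P1→{B,C} P2→{P,R}

Survivors P1:{B,C} P2:{P,R}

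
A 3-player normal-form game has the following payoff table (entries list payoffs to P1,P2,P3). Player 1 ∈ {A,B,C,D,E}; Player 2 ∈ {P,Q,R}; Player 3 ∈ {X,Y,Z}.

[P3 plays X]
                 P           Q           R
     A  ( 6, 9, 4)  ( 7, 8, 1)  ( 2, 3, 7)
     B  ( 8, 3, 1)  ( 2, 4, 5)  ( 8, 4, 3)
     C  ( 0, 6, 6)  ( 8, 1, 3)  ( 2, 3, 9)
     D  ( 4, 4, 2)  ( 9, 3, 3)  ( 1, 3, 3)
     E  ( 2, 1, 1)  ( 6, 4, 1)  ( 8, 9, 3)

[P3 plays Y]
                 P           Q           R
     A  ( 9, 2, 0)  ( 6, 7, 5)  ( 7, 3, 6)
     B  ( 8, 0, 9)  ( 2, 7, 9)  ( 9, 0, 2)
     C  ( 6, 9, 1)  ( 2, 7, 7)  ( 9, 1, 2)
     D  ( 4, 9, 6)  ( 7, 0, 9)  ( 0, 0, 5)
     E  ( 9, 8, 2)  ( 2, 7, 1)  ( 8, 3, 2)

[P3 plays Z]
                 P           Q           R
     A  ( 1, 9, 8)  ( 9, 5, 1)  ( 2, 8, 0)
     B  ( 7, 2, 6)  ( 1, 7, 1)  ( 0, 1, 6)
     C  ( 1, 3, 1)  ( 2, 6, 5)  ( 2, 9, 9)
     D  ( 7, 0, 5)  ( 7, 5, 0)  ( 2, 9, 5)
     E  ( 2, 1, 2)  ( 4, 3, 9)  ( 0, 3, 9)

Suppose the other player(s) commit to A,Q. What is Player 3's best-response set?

u_3(X vs A,Q) = 1
u_3(Y vs A,Q) = 5
u_3(Z vs A,Q) = 1
max payoff 5 at {Y}

argmax u_3 = {Y}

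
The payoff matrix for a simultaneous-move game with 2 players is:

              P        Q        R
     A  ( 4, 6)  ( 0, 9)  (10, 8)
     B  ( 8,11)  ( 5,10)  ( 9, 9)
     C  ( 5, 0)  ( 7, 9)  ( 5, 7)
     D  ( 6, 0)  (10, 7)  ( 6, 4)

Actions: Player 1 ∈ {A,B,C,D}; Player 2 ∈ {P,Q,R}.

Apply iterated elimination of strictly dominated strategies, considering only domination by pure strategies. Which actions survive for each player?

Survivors P1:{B,D} P2:{P,Q}

P1 drop C (D beats it: P:6>5 Q:10>7 R:6>5)
P2 drop R (Q beats it: A:9>8 B:10>9 D:7>4)
P1 drop A (B beats it: P:8>4 Q:5>0)
P1→{B,D} P2→{P,Q}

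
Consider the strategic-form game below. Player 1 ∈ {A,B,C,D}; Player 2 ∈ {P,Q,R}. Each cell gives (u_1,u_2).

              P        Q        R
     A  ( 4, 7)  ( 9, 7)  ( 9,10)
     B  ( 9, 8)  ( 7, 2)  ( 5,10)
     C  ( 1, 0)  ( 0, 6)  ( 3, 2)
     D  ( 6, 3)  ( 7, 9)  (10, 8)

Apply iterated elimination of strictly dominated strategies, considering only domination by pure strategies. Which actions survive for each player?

P1 drop C (A beats it: P:4>1 Q:9>0 R:9>3)
P2 drop P (R beats it: A:10>7 B:10>8 D:8>3)
P1 drop B (A beats it: Q:9>7 R:9>5)
P1→{A,D} P2→{Q,R}

Survivors P1:{A,D} P2:{Q,R}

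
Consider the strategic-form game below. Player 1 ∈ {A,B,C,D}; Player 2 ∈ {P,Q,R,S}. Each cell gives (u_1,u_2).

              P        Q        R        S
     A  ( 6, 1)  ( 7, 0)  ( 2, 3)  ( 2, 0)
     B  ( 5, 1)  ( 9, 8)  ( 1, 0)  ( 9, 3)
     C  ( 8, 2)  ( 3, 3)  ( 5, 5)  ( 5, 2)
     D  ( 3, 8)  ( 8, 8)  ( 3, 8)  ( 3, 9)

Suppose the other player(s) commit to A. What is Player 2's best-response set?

P2 best: {R}

u_2(P vs A) = 1
u_2(Q vs A) = 0
u_2(R vs A) = 3
u_2(S vs A) = 0
max payoff 3 at {R}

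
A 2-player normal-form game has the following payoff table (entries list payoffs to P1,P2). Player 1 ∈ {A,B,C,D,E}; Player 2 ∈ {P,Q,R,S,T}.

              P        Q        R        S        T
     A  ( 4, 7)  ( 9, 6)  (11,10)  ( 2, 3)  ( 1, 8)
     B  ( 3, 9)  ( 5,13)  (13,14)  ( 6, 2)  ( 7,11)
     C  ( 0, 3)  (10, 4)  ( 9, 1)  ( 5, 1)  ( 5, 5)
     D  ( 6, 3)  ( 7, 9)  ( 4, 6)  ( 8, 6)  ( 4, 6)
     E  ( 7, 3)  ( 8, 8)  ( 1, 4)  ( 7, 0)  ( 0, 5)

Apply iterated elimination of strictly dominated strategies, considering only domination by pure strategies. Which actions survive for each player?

Remaining: P1:{A,B,C} P2:{Q,R,T}

P2 drop P (T beats it: A:8>7 B:11>9 C:5>3 D:6>3 E:5>3)
P2 drop S (Q beats it: A:6>3 B:13>2 C:4>1 D:9>6 E:8>0)
P1 drop D (C beats it: Q:10>7 R:9>4 T:5>4)
P1 drop E (A beats it: Q:9>8 R:11>1 T:1>0)
P1→{A,B,C} P2→{Q,R,T}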